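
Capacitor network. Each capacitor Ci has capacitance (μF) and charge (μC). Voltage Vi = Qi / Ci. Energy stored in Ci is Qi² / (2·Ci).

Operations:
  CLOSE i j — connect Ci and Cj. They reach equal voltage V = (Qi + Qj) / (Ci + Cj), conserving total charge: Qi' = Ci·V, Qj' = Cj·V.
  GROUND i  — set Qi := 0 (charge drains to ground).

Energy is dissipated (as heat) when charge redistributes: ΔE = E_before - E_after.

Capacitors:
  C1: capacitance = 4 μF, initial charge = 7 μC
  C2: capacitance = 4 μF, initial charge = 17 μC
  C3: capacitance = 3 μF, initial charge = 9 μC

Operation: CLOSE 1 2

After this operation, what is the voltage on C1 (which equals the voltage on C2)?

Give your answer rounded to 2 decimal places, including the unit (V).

Answer: 3.00 V

Derivation:
Initial: C1(4μF, Q=7μC, V=1.75V), C2(4μF, Q=17μC, V=4.25V), C3(3μF, Q=9μC, V=3.00V)
Op 1: CLOSE 1-2: Q_total=24.00, C_total=8.00, V=3.00; Q1=12.00, Q2=12.00; dissipated=6.250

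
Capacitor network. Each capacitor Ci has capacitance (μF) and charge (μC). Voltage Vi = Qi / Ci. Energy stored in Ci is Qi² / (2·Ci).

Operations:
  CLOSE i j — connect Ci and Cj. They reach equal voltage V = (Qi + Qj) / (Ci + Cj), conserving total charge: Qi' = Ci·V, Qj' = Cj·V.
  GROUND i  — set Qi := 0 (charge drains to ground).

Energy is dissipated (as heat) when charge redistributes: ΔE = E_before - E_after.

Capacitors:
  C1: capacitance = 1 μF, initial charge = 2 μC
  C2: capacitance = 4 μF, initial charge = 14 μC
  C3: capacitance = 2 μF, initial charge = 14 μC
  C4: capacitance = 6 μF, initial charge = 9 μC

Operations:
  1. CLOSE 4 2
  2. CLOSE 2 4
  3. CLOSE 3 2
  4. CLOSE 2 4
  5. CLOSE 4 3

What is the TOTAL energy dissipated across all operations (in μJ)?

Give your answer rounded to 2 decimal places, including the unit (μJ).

Initial: C1(1μF, Q=2μC, V=2.00V), C2(4μF, Q=14μC, V=3.50V), C3(2μF, Q=14μC, V=7.00V), C4(6μF, Q=9μC, V=1.50V)
Op 1: CLOSE 4-2: Q_total=23.00, C_total=10.00, V=2.30; Q4=13.80, Q2=9.20; dissipated=4.800
Op 2: CLOSE 2-4: Q_total=23.00, C_total=10.00, V=2.30; Q2=9.20, Q4=13.80; dissipated=0.000
Op 3: CLOSE 3-2: Q_total=23.20, C_total=6.00, V=3.87; Q3=7.73, Q2=15.47; dissipated=14.727
Op 4: CLOSE 2-4: Q_total=29.27, C_total=10.00, V=2.93; Q2=11.71, Q4=17.56; dissipated=2.945
Op 5: CLOSE 4-3: Q_total=25.29, C_total=8.00, V=3.16; Q4=18.97, Q3=6.32; dissipated=0.663
Total dissipated: 23.135 μJ

Answer: 23.13 μJ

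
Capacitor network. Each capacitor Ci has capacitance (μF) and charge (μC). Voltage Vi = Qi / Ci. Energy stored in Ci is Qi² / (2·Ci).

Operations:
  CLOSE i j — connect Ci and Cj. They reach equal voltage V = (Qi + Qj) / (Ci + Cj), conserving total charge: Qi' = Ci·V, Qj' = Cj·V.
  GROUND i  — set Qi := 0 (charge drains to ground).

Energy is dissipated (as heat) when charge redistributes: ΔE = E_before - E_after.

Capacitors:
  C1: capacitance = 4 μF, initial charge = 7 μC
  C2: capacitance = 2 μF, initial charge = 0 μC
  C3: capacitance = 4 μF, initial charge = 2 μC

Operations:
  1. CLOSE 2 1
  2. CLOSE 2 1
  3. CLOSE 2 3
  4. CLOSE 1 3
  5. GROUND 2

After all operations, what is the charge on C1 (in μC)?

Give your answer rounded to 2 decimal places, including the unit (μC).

Answer: 3.78 μC

Derivation:
Initial: C1(4μF, Q=7μC, V=1.75V), C2(2μF, Q=0μC, V=0.00V), C3(4μF, Q=2μC, V=0.50V)
Op 1: CLOSE 2-1: Q_total=7.00, C_total=6.00, V=1.17; Q2=2.33, Q1=4.67; dissipated=2.042
Op 2: CLOSE 2-1: Q_total=7.00, C_total=6.00, V=1.17; Q2=2.33, Q1=4.67; dissipated=0.000
Op 3: CLOSE 2-3: Q_total=4.33, C_total=6.00, V=0.72; Q2=1.44, Q3=2.89; dissipated=0.296
Op 4: CLOSE 1-3: Q_total=7.56, C_total=8.00, V=0.94; Q1=3.78, Q3=3.78; dissipated=0.198
Op 5: GROUND 2: Q2=0; energy lost=0.522
Final charges: Q1=3.78, Q2=0.00, Q3=3.78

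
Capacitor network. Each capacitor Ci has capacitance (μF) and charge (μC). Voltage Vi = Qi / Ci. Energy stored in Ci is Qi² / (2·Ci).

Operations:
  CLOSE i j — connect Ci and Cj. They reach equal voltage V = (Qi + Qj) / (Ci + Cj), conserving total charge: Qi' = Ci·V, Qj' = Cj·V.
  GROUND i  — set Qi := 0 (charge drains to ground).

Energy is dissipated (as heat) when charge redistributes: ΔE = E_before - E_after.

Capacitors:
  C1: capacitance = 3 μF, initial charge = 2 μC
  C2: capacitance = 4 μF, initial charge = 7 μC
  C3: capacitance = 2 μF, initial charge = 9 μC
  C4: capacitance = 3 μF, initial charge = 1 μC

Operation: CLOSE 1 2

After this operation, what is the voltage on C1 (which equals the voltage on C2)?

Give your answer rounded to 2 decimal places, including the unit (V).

Initial: C1(3μF, Q=2μC, V=0.67V), C2(4μF, Q=7μC, V=1.75V), C3(2μF, Q=9μC, V=4.50V), C4(3μF, Q=1μC, V=0.33V)
Op 1: CLOSE 1-2: Q_total=9.00, C_total=7.00, V=1.29; Q1=3.86, Q2=5.14; dissipated=1.006

Answer: 1.29 V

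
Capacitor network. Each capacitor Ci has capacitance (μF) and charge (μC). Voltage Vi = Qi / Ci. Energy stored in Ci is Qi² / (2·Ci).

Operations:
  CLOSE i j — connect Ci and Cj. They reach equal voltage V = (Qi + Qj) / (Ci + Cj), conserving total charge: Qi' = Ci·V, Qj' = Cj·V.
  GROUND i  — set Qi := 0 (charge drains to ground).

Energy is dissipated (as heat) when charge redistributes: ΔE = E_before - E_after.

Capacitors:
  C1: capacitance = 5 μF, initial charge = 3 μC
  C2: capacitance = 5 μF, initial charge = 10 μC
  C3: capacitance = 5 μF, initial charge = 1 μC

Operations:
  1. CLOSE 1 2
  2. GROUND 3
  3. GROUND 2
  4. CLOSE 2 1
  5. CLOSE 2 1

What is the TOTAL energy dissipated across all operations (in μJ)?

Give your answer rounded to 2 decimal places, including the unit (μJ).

Answer: 8.89 μJ

Derivation:
Initial: C1(5μF, Q=3μC, V=0.60V), C2(5μF, Q=10μC, V=2.00V), C3(5μF, Q=1μC, V=0.20V)
Op 1: CLOSE 1-2: Q_total=13.00, C_total=10.00, V=1.30; Q1=6.50, Q2=6.50; dissipated=2.450
Op 2: GROUND 3: Q3=0; energy lost=0.100
Op 3: GROUND 2: Q2=0; energy lost=4.225
Op 4: CLOSE 2-1: Q_total=6.50, C_total=10.00, V=0.65; Q2=3.25, Q1=3.25; dissipated=2.112
Op 5: CLOSE 2-1: Q_total=6.50, C_total=10.00, V=0.65; Q2=3.25, Q1=3.25; dissipated=0.000
Total dissipated: 8.887 μJ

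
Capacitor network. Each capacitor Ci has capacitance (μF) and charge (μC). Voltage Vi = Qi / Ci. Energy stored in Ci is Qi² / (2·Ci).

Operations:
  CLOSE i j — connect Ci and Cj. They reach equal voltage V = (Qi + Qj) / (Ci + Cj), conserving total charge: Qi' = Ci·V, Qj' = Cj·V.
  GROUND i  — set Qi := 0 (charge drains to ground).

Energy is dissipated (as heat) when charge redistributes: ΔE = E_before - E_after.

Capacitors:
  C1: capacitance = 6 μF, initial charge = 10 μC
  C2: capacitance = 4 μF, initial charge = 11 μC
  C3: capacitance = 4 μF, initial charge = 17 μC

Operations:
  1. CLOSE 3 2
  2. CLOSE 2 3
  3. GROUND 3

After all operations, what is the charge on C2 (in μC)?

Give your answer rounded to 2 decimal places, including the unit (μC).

Initial: C1(6μF, Q=10μC, V=1.67V), C2(4μF, Q=11μC, V=2.75V), C3(4μF, Q=17μC, V=4.25V)
Op 1: CLOSE 3-2: Q_total=28.00, C_total=8.00, V=3.50; Q3=14.00, Q2=14.00; dissipated=2.250
Op 2: CLOSE 2-3: Q_total=28.00, C_total=8.00, V=3.50; Q2=14.00, Q3=14.00; dissipated=0.000
Op 3: GROUND 3: Q3=0; energy lost=24.500
Final charges: Q1=10.00, Q2=14.00, Q3=0.00

Answer: 14.00 μC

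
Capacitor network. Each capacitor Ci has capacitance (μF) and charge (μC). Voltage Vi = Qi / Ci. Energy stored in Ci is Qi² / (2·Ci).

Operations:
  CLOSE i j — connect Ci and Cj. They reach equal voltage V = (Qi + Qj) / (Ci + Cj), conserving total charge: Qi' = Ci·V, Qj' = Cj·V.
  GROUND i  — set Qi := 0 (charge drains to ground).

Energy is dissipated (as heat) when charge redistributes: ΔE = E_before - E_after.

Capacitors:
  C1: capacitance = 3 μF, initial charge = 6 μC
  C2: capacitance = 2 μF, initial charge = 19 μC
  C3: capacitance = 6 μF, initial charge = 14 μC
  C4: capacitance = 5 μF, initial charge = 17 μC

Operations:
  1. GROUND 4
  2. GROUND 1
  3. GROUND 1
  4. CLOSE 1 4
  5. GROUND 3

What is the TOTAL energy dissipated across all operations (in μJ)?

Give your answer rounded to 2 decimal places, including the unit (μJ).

Initial: C1(3μF, Q=6μC, V=2.00V), C2(2μF, Q=19μC, V=9.50V), C3(6μF, Q=14μC, V=2.33V), C4(5μF, Q=17μC, V=3.40V)
Op 1: GROUND 4: Q4=0; energy lost=28.900
Op 2: GROUND 1: Q1=0; energy lost=6.000
Op 3: GROUND 1: Q1=0; energy lost=0.000
Op 4: CLOSE 1-4: Q_total=0.00, C_total=8.00, V=0.00; Q1=0.00, Q4=0.00; dissipated=0.000
Op 5: GROUND 3: Q3=0; energy lost=16.333
Total dissipated: 51.233 μJ

Answer: 51.23 μJ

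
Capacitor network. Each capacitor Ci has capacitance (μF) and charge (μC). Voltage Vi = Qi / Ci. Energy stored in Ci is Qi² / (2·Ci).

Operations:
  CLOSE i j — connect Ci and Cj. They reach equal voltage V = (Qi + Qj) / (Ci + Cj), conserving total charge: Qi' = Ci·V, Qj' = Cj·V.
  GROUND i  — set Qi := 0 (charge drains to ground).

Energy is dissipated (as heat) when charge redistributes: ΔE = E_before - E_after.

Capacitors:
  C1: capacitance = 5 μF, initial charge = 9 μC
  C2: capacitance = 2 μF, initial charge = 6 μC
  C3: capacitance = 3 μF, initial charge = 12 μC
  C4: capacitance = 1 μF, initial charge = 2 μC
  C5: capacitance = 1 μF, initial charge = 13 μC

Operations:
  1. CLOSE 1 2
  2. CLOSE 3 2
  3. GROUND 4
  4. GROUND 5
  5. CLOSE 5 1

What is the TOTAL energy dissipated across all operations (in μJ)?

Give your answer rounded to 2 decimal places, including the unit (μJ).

Initial: C1(5μF, Q=9μC, V=1.80V), C2(2μF, Q=6μC, V=3.00V), C3(3μF, Q=12μC, V=4.00V), C4(1μF, Q=2μC, V=2.00V), C5(1μF, Q=13μC, V=13.00V)
Op 1: CLOSE 1-2: Q_total=15.00, C_total=7.00, V=2.14; Q1=10.71, Q2=4.29; dissipated=1.029
Op 2: CLOSE 3-2: Q_total=16.29, C_total=5.00, V=3.26; Q3=9.77, Q2=6.51; dissipated=2.069
Op 3: GROUND 4: Q4=0; energy lost=2.000
Op 4: GROUND 5: Q5=0; energy lost=84.500
Op 5: CLOSE 5-1: Q_total=10.71, C_total=6.00, V=1.79; Q5=1.79, Q1=8.93; dissipated=1.913
Total dissipated: 91.511 μJ

Answer: 91.51 μJ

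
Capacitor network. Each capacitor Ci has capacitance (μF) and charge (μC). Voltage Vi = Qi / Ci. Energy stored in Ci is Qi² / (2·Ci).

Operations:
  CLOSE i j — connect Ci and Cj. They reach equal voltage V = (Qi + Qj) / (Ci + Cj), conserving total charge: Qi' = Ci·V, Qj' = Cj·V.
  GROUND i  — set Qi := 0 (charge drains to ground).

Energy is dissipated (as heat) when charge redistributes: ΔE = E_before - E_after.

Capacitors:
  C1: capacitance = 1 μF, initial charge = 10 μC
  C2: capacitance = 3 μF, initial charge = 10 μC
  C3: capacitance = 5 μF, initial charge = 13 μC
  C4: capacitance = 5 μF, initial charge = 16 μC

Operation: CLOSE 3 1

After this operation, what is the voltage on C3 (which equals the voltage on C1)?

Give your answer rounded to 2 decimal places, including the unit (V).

Answer: 3.83 V

Derivation:
Initial: C1(1μF, Q=10μC, V=10.00V), C2(3μF, Q=10μC, V=3.33V), C3(5μF, Q=13μC, V=2.60V), C4(5μF, Q=16μC, V=3.20V)
Op 1: CLOSE 3-1: Q_total=23.00, C_total=6.00, V=3.83; Q3=19.17, Q1=3.83; dissipated=22.817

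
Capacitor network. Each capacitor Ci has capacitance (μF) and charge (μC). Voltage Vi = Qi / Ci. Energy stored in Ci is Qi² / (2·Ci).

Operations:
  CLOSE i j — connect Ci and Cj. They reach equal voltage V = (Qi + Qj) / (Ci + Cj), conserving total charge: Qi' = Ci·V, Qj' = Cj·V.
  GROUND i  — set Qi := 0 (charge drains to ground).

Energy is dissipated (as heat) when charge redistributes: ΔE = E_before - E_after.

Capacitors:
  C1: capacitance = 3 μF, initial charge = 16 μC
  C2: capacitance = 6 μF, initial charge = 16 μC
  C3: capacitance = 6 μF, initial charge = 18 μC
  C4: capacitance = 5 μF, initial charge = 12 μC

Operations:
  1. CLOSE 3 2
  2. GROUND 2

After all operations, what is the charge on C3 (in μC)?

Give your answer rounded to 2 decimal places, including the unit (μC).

Answer: 17.00 μC

Derivation:
Initial: C1(3μF, Q=16μC, V=5.33V), C2(6μF, Q=16μC, V=2.67V), C3(6μF, Q=18μC, V=3.00V), C4(5μF, Q=12μC, V=2.40V)
Op 1: CLOSE 3-2: Q_total=34.00, C_total=12.00, V=2.83; Q3=17.00, Q2=17.00; dissipated=0.167
Op 2: GROUND 2: Q2=0; energy lost=24.083
Final charges: Q1=16.00, Q2=0.00, Q3=17.00, Q4=12.00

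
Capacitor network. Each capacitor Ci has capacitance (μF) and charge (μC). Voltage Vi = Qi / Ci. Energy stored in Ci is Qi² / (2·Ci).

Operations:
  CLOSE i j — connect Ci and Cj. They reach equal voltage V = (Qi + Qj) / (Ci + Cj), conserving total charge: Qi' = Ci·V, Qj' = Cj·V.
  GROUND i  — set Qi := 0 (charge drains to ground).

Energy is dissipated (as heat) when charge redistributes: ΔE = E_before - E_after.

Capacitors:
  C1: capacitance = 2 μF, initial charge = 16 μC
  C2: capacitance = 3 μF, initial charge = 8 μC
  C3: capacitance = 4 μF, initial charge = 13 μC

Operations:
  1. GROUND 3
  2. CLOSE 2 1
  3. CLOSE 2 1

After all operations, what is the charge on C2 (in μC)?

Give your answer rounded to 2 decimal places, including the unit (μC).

Initial: C1(2μF, Q=16μC, V=8.00V), C2(3μF, Q=8μC, V=2.67V), C3(4μF, Q=13μC, V=3.25V)
Op 1: GROUND 3: Q3=0; energy lost=21.125
Op 2: CLOSE 2-1: Q_total=24.00, C_total=5.00, V=4.80; Q2=14.40, Q1=9.60; dissipated=17.067
Op 3: CLOSE 2-1: Q_total=24.00, C_total=5.00, V=4.80; Q2=14.40, Q1=9.60; dissipated=0.000
Final charges: Q1=9.60, Q2=14.40, Q3=0.00

Answer: 14.40 μC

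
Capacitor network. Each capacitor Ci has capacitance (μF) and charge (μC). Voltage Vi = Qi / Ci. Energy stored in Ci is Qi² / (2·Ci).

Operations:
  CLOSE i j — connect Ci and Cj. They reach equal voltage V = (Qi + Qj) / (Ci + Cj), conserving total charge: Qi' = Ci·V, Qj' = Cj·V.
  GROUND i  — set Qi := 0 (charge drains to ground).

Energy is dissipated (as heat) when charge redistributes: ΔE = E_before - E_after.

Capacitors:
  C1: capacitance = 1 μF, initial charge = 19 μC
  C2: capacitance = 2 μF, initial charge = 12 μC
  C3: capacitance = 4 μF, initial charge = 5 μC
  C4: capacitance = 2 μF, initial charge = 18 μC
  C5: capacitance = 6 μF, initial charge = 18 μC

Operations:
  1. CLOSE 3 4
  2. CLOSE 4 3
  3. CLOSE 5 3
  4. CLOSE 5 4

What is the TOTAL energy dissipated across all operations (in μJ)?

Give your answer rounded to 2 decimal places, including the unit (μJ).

Answer: 41.06 μJ

Derivation:
Initial: C1(1μF, Q=19μC, V=19.00V), C2(2μF, Q=12μC, V=6.00V), C3(4μF, Q=5μC, V=1.25V), C4(2μF, Q=18μC, V=9.00V), C5(6μF, Q=18μC, V=3.00V)
Op 1: CLOSE 3-4: Q_total=23.00, C_total=6.00, V=3.83; Q3=15.33, Q4=7.67; dissipated=40.042
Op 2: CLOSE 4-3: Q_total=23.00, C_total=6.00, V=3.83; Q4=7.67, Q3=15.33; dissipated=0.000
Op 3: CLOSE 5-3: Q_total=33.33, C_total=10.00, V=3.33; Q5=20.00, Q3=13.33; dissipated=0.833
Op 4: CLOSE 5-4: Q_total=27.67, C_total=8.00, V=3.46; Q5=20.75, Q4=6.92; dissipated=0.188
Total dissipated: 41.062 μJ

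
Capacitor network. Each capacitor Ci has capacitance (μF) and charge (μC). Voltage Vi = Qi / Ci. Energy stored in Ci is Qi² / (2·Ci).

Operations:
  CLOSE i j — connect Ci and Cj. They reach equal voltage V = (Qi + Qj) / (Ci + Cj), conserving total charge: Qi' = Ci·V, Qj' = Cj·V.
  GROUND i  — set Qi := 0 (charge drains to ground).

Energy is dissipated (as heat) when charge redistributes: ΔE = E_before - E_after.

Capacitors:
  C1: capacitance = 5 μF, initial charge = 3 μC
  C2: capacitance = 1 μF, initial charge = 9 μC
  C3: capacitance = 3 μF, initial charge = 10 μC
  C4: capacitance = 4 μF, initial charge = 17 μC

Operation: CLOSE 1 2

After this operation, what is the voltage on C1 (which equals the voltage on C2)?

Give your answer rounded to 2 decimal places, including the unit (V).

Answer: 2.00 V

Derivation:
Initial: C1(5μF, Q=3μC, V=0.60V), C2(1μF, Q=9μC, V=9.00V), C3(3μF, Q=10μC, V=3.33V), C4(4μF, Q=17μC, V=4.25V)
Op 1: CLOSE 1-2: Q_total=12.00, C_total=6.00, V=2.00; Q1=10.00, Q2=2.00; dissipated=29.400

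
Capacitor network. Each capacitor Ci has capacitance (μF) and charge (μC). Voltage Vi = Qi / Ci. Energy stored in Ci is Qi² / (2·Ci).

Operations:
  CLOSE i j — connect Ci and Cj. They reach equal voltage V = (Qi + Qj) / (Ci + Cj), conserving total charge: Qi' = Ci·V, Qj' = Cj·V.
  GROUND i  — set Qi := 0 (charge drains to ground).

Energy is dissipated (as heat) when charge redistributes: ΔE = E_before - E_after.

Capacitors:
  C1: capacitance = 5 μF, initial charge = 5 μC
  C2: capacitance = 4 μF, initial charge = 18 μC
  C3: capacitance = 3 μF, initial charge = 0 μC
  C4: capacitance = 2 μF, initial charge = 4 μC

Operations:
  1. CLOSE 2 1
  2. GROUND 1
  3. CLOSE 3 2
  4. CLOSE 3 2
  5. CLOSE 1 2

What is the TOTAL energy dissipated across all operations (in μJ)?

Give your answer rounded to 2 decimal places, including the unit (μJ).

Initial: C1(5μF, Q=5μC, V=1.00V), C2(4μF, Q=18μC, V=4.50V), C3(3μF, Q=0μC, V=0.00V), C4(2μF, Q=4μC, V=2.00V)
Op 1: CLOSE 2-1: Q_total=23.00, C_total=9.00, V=2.56; Q2=10.22, Q1=12.78; dissipated=13.611
Op 2: GROUND 1: Q1=0; energy lost=16.327
Op 3: CLOSE 3-2: Q_total=10.22, C_total=7.00, V=1.46; Q3=4.38, Q2=5.84; dissipated=5.598
Op 4: CLOSE 3-2: Q_total=10.22, C_total=7.00, V=1.46; Q3=4.38, Q2=5.84; dissipated=0.000
Op 5: CLOSE 1-2: Q_total=5.84, C_total=9.00, V=0.65; Q1=3.25, Q2=2.60; dissipated=2.369
Total dissipated: 37.906 μJ

Answer: 37.91 μJ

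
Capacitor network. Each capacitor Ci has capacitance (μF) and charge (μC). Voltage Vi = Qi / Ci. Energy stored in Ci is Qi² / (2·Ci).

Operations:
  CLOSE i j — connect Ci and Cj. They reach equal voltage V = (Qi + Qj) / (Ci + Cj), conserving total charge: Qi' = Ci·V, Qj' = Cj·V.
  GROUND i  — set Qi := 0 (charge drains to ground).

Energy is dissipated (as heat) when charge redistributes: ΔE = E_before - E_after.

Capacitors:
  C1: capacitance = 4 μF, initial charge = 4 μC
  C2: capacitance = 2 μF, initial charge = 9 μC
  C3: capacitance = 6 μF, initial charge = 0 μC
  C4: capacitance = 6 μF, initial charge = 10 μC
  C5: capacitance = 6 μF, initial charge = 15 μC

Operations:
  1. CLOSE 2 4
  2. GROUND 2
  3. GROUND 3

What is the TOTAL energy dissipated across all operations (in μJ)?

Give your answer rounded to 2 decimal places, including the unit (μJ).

Answer: 11.66 μJ

Derivation:
Initial: C1(4μF, Q=4μC, V=1.00V), C2(2μF, Q=9μC, V=4.50V), C3(6μF, Q=0μC, V=0.00V), C4(6μF, Q=10μC, V=1.67V), C5(6μF, Q=15μC, V=2.50V)
Op 1: CLOSE 2-4: Q_total=19.00, C_total=8.00, V=2.38; Q2=4.75, Q4=14.25; dissipated=6.021
Op 2: GROUND 2: Q2=0; energy lost=5.641
Op 3: GROUND 3: Q3=0; energy lost=0.000
Total dissipated: 11.661 μJ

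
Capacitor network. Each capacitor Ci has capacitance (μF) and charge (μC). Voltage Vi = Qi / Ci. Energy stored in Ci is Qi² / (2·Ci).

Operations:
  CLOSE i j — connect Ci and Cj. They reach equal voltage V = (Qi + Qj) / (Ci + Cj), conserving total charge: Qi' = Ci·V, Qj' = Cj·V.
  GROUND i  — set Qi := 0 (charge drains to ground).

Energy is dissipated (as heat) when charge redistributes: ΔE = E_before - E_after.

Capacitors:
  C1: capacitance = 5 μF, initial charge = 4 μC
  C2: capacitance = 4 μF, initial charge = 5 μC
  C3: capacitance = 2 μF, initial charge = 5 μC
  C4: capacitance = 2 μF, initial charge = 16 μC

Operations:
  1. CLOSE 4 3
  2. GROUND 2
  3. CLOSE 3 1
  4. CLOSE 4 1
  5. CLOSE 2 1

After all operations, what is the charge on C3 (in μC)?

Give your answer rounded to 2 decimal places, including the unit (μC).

Answer: 4.14 μC

Derivation:
Initial: C1(5μF, Q=4μC, V=0.80V), C2(4μF, Q=5μC, V=1.25V), C3(2μF, Q=5μC, V=2.50V), C4(2μF, Q=16μC, V=8.00V)
Op 1: CLOSE 4-3: Q_total=21.00, C_total=4.00, V=5.25; Q4=10.50, Q3=10.50; dissipated=15.125
Op 2: GROUND 2: Q2=0; energy lost=3.125
Op 3: CLOSE 3-1: Q_total=14.50, C_total=7.00, V=2.07; Q3=4.14, Q1=10.36; dissipated=14.145
Op 4: CLOSE 4-1: Q_total=20.86, C_total=7.00, V=2.98; Q4=5.96, Q1=14.90; dissipated=7.217
Op 5: CLOSE 2-1: Q_total=14.90, C_total=9.00, V=1.66; Q2=6.62, Q1=8.28; dissipated=9.864
Final charges: Q1=8.28, Q2=6.62, Q3=4.14, Q4=5.96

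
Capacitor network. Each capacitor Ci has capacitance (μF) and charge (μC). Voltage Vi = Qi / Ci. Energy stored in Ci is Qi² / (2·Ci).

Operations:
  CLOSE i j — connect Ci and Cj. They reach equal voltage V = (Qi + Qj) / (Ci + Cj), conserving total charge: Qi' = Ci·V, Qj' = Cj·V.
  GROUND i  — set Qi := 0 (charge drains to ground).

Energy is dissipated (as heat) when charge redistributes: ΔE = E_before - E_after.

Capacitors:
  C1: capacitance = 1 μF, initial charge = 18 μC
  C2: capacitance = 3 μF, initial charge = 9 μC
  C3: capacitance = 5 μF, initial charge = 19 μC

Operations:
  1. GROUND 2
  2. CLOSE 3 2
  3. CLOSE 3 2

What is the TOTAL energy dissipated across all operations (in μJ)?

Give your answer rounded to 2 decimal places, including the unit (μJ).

Answer: 27.04 μJ

Derivation:
Initial: C1(1μF, Q=18μC, V=18.00V), C2(3μF, Q=9μC, V=3.00V), C3(5μF, Q=19μC, V=3.80V)
Op 1: GROUND 2: Q2=0; energy lost=13.500
Op 2: CLOSE 3-2: Q_total=19.00, C_total=8.00, V=2.38; Q3=11.88, Q2=7.12; dissipated=13.537
Op 3: CLOSE 3-2: Q_total=19.00, C_total=8.00, V=2.38; Q3=11.88, Q2=7.12; dissipated=0.000
Total dissipated: 27.038 μJ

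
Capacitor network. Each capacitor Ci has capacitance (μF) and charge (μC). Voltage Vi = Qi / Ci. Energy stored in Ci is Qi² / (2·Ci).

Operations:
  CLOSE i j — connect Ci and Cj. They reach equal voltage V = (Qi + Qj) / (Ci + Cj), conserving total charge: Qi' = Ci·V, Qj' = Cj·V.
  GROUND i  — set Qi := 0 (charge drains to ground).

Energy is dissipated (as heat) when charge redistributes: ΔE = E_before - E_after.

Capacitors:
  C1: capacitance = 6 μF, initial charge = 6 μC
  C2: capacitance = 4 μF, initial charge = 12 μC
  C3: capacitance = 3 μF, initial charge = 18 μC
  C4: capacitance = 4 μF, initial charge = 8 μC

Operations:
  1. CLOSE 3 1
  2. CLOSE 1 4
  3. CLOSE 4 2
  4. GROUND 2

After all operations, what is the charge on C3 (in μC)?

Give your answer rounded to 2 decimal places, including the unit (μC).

Answer: 8.00 μC

Derivation:
Initial: C1(6μF, Q=6μC, V=1.00V), C2(4μF, Q=12μC, V=3.00V), C3(3μF, Q=18μC, V=6.00V), C4(4μF, Q=8μC, V=2.00V)
Op 1: CLOSE 3-1: Q_total=24.00, C_total=9.00, V=2.67; Q3=8.00, Q1=16.00; dissipated=25.000
Op 2: CLOSE 1-4: Q_total=24.00, C_total=10.00, V=2.40; Q1=14.40, Q4=9.60; dissipated=0.533
Op 3: CLOSE 4-2: Q_total=21.60, C_total=8.00, V=2.70; Q4=10.80, Q2=10.80; dissipated=0.360
Op 4: GROUND 2: Q2=0; energy lost=14.580
Final charges: Q1=14.40, Q2=0.00, Q3=8.00, Q4=10.80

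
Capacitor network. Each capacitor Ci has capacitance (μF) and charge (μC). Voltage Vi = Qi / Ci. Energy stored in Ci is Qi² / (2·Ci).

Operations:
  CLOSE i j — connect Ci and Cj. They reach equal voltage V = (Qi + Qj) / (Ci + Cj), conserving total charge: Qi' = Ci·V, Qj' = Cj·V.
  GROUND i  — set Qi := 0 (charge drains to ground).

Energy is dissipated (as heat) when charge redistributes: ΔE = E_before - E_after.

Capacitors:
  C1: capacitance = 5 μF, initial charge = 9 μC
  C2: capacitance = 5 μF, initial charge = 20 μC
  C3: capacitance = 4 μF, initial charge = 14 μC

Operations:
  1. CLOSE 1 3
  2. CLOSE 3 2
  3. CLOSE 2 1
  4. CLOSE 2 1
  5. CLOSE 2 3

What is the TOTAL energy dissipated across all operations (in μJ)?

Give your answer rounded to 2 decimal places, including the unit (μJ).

Initial: C1(5μF, Q=9μC, V=1.80V), C2(5μF, Q=20μC, V=4.00V), C3(4μF, Q=14μC, V=3.50V)
Op 1: CLOSE 1-3: Q_total=23.00, C_total=9.00, V=2.56; Q1=12.78, Q3=10.22; dissipated=3.211
Op 2: CLOSE 3-2: Q_total=30.22, C_total=9.00, V=3.36; Q3=13.43, Q2=16.79; dissipated=2.318
Op 3: CLOSE 2-1: Q_total=29.57, C_total=10.00, V=2.96; Q2=14.78, Q1=14.78; dissipated=0.805
Op 4: CLOSE 2-1: Q_total=29.57, C_total=10.00, V=2.96; Q2=14.78, Q1=14.78; dissipated=0.000
Op 5: CLOSE 2-3: Q_total=28.22, C_total=9.00, V=3.14; Q2=15.68, Q3=12.54; dissipated=0.179
Total dissipated: 6.513 μJ

Answer: 6.51 μJ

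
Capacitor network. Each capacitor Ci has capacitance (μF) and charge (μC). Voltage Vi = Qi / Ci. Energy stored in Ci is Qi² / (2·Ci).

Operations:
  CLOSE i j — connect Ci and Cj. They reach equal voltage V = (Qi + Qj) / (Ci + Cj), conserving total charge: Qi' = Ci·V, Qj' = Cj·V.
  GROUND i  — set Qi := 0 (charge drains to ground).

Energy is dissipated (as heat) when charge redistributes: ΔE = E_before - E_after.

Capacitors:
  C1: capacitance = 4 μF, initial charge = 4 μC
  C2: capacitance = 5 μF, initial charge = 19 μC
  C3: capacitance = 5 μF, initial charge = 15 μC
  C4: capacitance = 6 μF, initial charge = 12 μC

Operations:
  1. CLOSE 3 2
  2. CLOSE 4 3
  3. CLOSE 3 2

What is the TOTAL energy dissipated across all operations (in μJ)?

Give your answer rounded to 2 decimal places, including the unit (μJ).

Answer: 4.20 μJ

Derivation:
Initial: C1(4μF, Q=4μC, V=1.00V), C2(5μF, Q=19μC, V=3.80V), C3(5μF, Q=15μC, V=3.00V), C4(6μF, Q=12μC, V=2.00V)
Op 1: CLOSE 3-2: Q_total=34.00, C_total=10.00, V=3.40; Q3=17.00, Q2=17.00; dissipated=0.800
Op 2: CLOSE 4-3: Q_total=29.00, C_total=11.00, V=2.64; Q4=15.82, Q3=13.18; dissipated=2.673
Op 3: CLOSE 3-2: Q_total=30.18, C_total=10.00, V=3.02; Q3=15.09, Q2=15.09; dissipated=0.729
Total dissipated: 4.202 μJ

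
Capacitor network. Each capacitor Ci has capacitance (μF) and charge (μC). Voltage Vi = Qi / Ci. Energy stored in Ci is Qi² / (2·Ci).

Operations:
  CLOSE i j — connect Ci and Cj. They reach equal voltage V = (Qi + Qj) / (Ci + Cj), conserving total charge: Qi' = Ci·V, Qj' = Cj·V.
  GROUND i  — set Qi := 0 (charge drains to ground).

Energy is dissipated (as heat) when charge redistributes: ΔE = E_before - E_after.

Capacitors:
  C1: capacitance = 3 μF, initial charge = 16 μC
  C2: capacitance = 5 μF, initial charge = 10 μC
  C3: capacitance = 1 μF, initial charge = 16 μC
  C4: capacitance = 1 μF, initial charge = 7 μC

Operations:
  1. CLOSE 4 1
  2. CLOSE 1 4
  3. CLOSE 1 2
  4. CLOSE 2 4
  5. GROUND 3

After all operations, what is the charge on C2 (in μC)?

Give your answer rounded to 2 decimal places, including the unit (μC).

Answer: 18.98 μC

Derivation:
Initial: C1(3μF, Q=16μC, V=5.33V), C2(5μF, Q=10μC, V=2.00V), C3(1μF, Q=16μC, V=16.00V), C4(1μF, Q=7μC, V=7.00V)
Op 1: CLOSE 4-1: Q_total=23.00, C_total=4.00, V=5.75; Q4=5.75, Q1=17.25; dissipated=1.042
Op 2: CLOSE 1-4: Q_total=23.00, C_total=4.00, V=5.75; Q1=17.25, Q4=5.75; dissipated=0.000
Op 3: CLOSE 1-2: Q_total=27.25, C_total=8.00, V=3.41; Q1=10.22, Q2=17.03; dissipated=13.184
Op 4: CLOSE 2-4: Q_total=22.78, C_total=6.00, V=3.80; Q2=18.98, Q4=3.80; dissipated=2.289
Op 5: GROUND 3: Q3=0; energy lost=128.000
Final charges: Q1=10.22, Q2=18.98, Q3=0.00, Q4=3.80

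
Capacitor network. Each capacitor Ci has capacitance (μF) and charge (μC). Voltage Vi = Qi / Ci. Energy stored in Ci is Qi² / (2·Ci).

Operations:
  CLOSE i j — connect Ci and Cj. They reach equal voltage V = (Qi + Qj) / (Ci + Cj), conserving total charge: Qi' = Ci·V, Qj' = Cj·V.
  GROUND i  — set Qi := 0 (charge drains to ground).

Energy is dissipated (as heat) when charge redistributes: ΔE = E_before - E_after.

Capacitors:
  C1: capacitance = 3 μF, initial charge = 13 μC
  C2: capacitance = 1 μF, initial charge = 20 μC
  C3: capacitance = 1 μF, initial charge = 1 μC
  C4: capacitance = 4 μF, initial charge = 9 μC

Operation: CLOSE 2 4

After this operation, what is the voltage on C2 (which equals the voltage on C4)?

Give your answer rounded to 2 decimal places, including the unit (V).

Answer: 5.80 V

Derivation:
Initial: C1(3μF, Q=13μC, V=4.33V), C2(1μF, Q=20μC, V=20.00V), C3(1μF, Q=1μC, V=1.00V), C4(4μF, Q=9μC, V=2.25V)
Op 1: CLOSE 2-4: Q_total=29.00, C_total=5.00, V=5.80; Q2=5.80, Q4=23.20; dissipated=126.025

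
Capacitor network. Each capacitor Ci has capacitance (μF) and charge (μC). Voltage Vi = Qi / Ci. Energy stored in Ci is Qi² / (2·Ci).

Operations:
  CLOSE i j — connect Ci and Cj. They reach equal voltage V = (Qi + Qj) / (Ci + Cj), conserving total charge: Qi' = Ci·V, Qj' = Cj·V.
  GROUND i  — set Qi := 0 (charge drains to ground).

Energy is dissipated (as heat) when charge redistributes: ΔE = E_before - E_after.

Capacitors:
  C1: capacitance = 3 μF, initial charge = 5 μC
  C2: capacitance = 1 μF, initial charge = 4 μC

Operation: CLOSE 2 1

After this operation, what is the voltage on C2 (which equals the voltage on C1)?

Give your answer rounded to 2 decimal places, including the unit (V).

Answer: 2.25 V

Derivation:
Initial: C1(3μF, Q=5μC, V=1.67V), C2(1μF, Q=4μC, V=4.00V)
Op 1: CLOSE 2-1: Q_total=9.00, C_total=4.00, V=2.25; Q2=2.25, Q1=6.75; dissipated=2.042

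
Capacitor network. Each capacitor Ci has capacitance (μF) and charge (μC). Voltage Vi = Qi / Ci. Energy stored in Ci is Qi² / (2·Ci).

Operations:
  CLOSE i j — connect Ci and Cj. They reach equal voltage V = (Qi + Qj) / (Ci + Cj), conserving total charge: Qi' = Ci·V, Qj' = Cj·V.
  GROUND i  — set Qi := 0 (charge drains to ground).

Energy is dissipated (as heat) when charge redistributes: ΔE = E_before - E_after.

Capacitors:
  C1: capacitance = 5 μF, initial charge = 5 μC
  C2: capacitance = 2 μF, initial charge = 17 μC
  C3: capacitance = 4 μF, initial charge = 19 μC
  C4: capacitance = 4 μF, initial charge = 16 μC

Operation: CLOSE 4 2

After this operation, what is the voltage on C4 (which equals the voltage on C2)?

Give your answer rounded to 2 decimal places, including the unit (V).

Answer: 5.50 V

Derivation:
Initial: C1(5μF, Q=5μC, V=1.00V), C2(2μF, Q=17μC, V=8.50V), C3(4μF, Q=19μC, V=4.75V), C4(4μF, Q=16μC, V=4.00V)
Op 1: CLOSE 4-2: Q_total=33.00, C_total=6.00, V=5.50; Q4=22.00, Q2=11.00; dissipated=13.500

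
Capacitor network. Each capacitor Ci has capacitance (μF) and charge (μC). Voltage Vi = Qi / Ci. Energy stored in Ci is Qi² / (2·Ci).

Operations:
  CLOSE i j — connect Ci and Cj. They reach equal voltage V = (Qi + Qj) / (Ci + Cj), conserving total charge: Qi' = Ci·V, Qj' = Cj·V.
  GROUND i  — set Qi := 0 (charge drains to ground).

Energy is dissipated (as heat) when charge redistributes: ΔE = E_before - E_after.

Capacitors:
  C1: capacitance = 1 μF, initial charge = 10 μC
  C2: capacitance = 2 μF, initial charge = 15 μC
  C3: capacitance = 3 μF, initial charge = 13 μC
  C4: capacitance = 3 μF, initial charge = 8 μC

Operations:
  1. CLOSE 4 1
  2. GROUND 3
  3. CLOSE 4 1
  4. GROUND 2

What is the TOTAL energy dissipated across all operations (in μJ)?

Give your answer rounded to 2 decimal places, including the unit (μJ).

Answer: 104.58 μJ

Derivation:
Initial: C1(1μF, Q=10μC, V=10.00V), C2(2μF, Q=15μC, V=7.50V), C3(3μF, Q=13μC, V=4.33V), C4(3μF, Q=8μC, V=2.67V)
Op 1: CLOSE 4-1: Q_total=18.00, C_total=4.00, V=4.50; Q4=13.50, Q1=4.50; dissipated=20.167
Op 2: GROUND 3: Q3=0; energy lost=28.167
Op 3: CLOSE 4-1: Q_total=18.00, C_total=4.00, V=4.50; Q4=13.50, Q1=4.50; dissipated=0.000
Op 4: GROUND 2: Q2=0; energy lost=56.250
Total dissipated: 104.583 μJ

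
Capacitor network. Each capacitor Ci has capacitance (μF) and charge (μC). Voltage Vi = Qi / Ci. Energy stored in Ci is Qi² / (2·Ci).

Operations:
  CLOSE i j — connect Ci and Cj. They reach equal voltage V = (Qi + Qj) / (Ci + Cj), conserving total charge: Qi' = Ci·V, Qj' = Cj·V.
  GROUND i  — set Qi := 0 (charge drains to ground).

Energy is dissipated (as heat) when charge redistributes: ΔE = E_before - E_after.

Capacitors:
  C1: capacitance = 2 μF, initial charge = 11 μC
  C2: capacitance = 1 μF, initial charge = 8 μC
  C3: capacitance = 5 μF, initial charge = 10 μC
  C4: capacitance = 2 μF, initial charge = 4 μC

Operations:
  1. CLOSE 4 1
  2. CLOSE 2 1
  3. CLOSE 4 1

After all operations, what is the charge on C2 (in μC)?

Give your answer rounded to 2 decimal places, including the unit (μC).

Initial: C1(2μF, Q=11μC, V=5.50V), C2(1μF, Q=8μC, V=8.00V), C3(5μF, Q=10μC, V=2.00V), C4(2μF, Q=4μC, V=2.00V)
Op 1: CLOSE 4-1: Q_total=15.00, C_total=4.00, V=3.75; Q4=7.50, Q1=7.50; dissipated=6.125
Op 2: CLOSE 2-1: Q_total=15.50, C_total=3.00, V=5.17; Q2=5.17, Q1=10.33; dissipated=6.021
Op 3: CLOSE 4-1: Q_total=17.83, C_total=4.00, V=4.46; Q4=8.92, Q1=8.92; dissipated=1.003
Final charges: Q1=8.92, Q2=5.17, Q3=10.00, Q4=8.92

Answer: 5.17 μC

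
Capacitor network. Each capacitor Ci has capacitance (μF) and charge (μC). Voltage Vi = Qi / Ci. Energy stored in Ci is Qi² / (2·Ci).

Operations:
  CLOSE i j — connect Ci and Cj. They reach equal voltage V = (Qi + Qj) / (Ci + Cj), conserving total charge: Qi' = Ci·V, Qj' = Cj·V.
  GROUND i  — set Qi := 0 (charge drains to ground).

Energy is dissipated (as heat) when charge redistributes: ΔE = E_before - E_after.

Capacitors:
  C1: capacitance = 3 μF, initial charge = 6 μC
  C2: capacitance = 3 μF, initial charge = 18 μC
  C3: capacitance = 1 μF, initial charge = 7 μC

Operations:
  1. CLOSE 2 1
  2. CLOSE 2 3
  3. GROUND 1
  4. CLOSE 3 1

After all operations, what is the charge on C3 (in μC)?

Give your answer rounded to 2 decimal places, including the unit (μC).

Answer: 1.19 μC

Derivation:
Initial: C1(3μF, Q=6μC, V=2.00V), C2(3μF, Q=18μC, V=6.00V), C3(1μF, Q=7μC, V=7.00V)
Op 1: CLOSE 2-1: Q_total=24.00, C_total=6.00, V=4.00; Q2=12.00, Q1=12.00; dissipated=12.000
Op 2: CLOSE 2-3: Q_total=19.00, C_total=4.00, V=4.75; Q2=14.25, Q3=4.75; dissipated=3.375
Op 3: GROUND 1: Q1=0; energy lost=24.000
Op 4: CLOSE 3-1: Q_total=4.75, C_total=4.00, V=1.19; Q3=1.19, Q1=3.56; dissipated=8.461
Final charges: Q1=3.56, Q2=14.25, Q3=1.19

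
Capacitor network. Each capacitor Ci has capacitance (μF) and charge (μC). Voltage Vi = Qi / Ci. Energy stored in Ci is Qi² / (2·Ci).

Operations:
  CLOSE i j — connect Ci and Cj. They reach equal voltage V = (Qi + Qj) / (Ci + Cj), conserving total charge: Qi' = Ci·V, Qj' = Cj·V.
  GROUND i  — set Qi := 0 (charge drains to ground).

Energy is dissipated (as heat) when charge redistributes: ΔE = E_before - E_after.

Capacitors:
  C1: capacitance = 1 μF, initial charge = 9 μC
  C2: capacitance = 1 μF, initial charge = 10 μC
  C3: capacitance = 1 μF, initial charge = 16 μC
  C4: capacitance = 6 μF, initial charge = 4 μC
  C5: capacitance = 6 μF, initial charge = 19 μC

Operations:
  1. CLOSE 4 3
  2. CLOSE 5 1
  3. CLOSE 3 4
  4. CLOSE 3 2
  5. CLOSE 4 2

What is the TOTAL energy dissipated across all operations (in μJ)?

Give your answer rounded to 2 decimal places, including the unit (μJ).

Initial: C1(1μF, Q=9μC, V=9.00V), C2(1μF, Q=10μC, V=10.00V), C3(1μF, Q=16μC, V=16.00V), C4(6μF, Q=4μC, V=0.67V), C5(6μF, Q=19μC, V=3.17V)
Op 1: CLOSE 4-3: Q_total=20.00, C_total=7.00, V=2.86; Q4=17.14, Q3=2.86; dissipated=100.762
Op 2: CLOSE 5-1: Q_total=28.00, C_total=7.00, V=4.00; Q5=24.00, Q1=4.00; dissipated=14.583
Op 3: CLOSE 3-4: Q_total=20.00, C_total=7.00, V=2.86; Q3=2.86, Q4=17.14; dissipated=0.000
Op 4: CLOSE 3-2: Q_total=12.86, C_total=2.00, V=6.43; Q3=6.43, Q2=6.43; dissipated=12.755
Op 5: CLOSE 4-2: Q_total=23.57, C_total=7.00, V=3.37; Q4=20.20, Q2=3.37; dissipated=5.466
Total dissipated: 133.567 μJ

Answer: 133.57 μJ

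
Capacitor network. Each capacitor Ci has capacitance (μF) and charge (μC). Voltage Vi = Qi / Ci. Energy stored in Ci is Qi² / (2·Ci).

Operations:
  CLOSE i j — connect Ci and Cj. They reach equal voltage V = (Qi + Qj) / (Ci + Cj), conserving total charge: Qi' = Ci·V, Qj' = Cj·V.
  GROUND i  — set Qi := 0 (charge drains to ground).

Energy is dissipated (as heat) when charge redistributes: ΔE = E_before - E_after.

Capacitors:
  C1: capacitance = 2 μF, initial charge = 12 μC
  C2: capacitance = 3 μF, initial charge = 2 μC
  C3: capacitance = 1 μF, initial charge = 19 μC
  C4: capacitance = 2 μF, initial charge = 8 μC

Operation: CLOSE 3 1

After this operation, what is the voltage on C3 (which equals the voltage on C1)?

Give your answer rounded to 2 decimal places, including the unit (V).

Initial: C1(2μF, Q=12μC, V=6.00V), C2(3μF, Q=2μC, V=0.67V), C3(1μF, Q=19μC, V=19.00V), C4(2μF, Q=8μC, V=4.00V)
Op 1: CLOSE 3-1: Q_total=31.00, C_total=3.00, V=10.33; Q3=10.33, Q1=20.67; dissipated=56.333

Answer: 10.33 V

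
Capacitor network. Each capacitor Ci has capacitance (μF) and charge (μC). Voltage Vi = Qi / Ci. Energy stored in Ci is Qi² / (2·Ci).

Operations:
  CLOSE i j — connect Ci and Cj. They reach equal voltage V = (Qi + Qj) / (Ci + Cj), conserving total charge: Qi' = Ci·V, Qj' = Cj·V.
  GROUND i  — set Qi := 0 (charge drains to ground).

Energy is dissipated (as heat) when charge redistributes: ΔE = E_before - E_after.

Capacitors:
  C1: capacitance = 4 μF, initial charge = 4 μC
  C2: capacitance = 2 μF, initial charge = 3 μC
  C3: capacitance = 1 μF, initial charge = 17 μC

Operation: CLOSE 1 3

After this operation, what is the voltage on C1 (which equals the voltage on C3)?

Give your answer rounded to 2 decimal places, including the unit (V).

Initial: C1(4μF, Q=4μC, V=1.00V), C2(2μF, Q=3μC, V=1.50V), C3(1μF, Q=17μC, V=17.00V)
Op 1: CLOSE 1-3: Q_total=21.00, C_total=5.00, V=4.20; Q1=16.80, Q3=4.20; dissipated=102.400

Answer: 4.20 V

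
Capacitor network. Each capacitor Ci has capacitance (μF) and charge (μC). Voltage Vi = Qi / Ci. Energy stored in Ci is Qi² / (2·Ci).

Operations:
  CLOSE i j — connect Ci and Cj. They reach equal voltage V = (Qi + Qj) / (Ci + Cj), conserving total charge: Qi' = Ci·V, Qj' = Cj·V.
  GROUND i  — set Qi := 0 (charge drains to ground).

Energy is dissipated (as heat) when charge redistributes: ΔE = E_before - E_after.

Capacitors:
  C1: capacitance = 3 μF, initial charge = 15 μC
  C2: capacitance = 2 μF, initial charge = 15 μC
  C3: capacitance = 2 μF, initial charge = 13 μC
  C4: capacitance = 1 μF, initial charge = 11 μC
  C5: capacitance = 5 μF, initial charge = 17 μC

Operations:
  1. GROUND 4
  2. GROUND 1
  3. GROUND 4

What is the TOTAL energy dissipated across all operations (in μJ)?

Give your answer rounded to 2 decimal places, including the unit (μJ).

Initial: C1(3μF, Q=15μC, V=5.00V), C2(2μF, Q=15μC, V=7.50V), C3(2μF, Q=13μC, V=6.50V), C4(1μF, Q=11μC, V=11.00V), C5(5μF, Q=17μC, V=3.40V)
Op 1: GROUND 4: Q4=0; energy lost=60.500
Op 2: GROUND 1: Q1=0; energy lost=37.500
Op 3: GROUND 4: Q4=0; energy lost=0.000
Total dissipated: 98.000 μJ

Answer: 98.00 μJ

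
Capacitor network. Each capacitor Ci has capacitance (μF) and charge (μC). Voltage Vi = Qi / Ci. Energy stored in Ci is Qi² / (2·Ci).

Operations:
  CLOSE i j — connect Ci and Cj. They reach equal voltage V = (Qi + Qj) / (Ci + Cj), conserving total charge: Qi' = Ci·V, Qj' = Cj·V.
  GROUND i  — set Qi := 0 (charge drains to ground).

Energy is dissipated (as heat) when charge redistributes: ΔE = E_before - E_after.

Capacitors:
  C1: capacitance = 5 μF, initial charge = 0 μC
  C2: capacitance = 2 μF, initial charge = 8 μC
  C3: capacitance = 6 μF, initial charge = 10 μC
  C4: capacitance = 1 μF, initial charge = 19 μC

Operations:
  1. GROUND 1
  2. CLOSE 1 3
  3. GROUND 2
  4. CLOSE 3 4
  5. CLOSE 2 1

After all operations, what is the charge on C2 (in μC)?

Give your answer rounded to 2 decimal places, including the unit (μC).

Answer: 1.30 μC

Derivation:
Initial: C1(5μF, Q=0μC, V=0.00V), C2(2μF, Q=8μC, V=4.00V), C3(6μF, Q=10μC, V=1.67V), C4(1μF, Q=19μC, V=19.00V)
Op 1: GROUND 1: Q1=0; energy lost=0.000
Op 2: CLOSE 1-3: Q_total=10.00, C_total=11.00, V=0.91; Q1=4.55, Q3=5.45; dissipated=3.788
Op 3: GROUND 2: Q2=0; energy lost=16.000
Op 4: CLOSE 3-4: Q_total=24.45, C_total=7.00, V=3.49; Q3=20.96, Q4=3.49; dissipated=140.263
Op 5: CLOSE 2-1: Q_total=4.55, C_total=7.00, V=0.65; Q2=1.30, Q1=3.25; dissipated=0.590
Final charges: Q1=3.25, Q2=1.30, Q3=20.96, Q4=3.49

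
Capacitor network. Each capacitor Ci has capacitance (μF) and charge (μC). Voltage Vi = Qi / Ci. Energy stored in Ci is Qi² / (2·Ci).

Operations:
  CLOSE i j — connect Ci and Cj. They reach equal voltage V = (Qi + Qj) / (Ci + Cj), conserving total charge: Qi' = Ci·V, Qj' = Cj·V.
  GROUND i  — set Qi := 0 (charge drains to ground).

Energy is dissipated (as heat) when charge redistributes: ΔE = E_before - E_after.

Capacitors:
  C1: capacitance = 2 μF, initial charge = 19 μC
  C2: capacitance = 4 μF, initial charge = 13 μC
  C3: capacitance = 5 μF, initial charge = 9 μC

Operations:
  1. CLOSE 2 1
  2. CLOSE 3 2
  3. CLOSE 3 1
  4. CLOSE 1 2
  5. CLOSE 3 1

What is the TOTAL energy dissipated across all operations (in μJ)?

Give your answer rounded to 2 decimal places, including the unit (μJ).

Answer: 42.98 μJ

Derivation:
Initial: C1(2μF, Q=19μC, V=9.50V), C2(4μF, Q=13μC, V=3.25V), C3(5μF, Q=9μC, V=1.80V)
Op 1: CLOSE 2-1: Q_total=32.00, C_total=6.00, V=5.33; Q2=21.33, Q1=10.67; dissipated=26.042
Op 2: CLOSE 3-2: Q_total=30.33, C_total=9.00, V=3.37; Q3=16.85, Q2=13.48; dissipated=13.872
Op 3: CLOSE 3-1: Q_total=27.52, C_total=7.00, V=3.93; Q3=19.66, Q1=7.86; dissipated=2.752
Op 4: CLOSE 1-2: Q_total=21.34, C_total=6.00, V=3.56; Q1=7.11, Q2=14.23; dissipated=0.210
Op 5: CLOSE 3-1: Q_total=26.77, C_total=7.00, V=3.82; Q3=19.12, Q1=7.65; dissipated=0.100
Total dissipated: 42.975 μJ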